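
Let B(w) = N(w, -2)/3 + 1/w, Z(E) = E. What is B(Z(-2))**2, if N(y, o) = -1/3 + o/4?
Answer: 49/81 ≈ 0.60494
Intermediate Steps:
N(y, o) = -1/3 + o/4 (N(y, o) = -1*1/3 + o*(1/4) = -1/3 + o/4)
B(w) = -5/18 + 1/w (B(w) = (-1/3 + (1/4)*(-2))/3 + 1/w = (-1/3 - 1/2)*(1/3) + 1/w = -5/6*1/3 + 1/w = -5/18 + 1/w)
B(Z(-2))**2 = (-5/18 + 1/(-2))**2 = (-5/18 - 1/2)**2 = (-7/9)**2 = 49/81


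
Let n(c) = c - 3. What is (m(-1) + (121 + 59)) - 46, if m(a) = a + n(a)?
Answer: 129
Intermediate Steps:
n(c) = -3 + c
m(a) = -3 + 2*a (m(a) = a + (-3 + a) = -3 + 2*a)
(m(-1) + (121 + 59)) - 46 = ((-3 + 2*(-1)) + (121 + 59)) - 46 = ((-3 - 2) + 180) - 46 = (-5 + 180) - 46 = 175 - 46 = 129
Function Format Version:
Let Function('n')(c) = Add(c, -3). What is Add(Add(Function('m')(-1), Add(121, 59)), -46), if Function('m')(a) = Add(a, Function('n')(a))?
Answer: 129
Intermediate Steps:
Function('n')(c) = Add(-3, c)
Function('m')(a) = Add(-3, Mul(2, a)) (Function('m')(a) = Add(a, Add(-3, a)) = Add(-3, Mul(2, a)))
Add(Add(Function('m')(-1), Add(121, 59)), -46) = Add(Add(Add(-3, Mul(2, -1)), Add(121, 59)), -46) = Add(Add(Add(-3, -2), 180), -46) = Add(Add(-5, 180), -46) = Add(175, -46) = 129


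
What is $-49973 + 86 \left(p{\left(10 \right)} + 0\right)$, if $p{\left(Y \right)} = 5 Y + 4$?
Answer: $-45329$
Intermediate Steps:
$p{\left(Y \right)} = 4 + 5 Y$
$-49973 + 86 \left(p{\left(10 \right)} + 0\right) = -49973 + 86 \left(\left(4 + 5 \cdot 10\right) + 0\right) = -49973 + 86 \left(\left(4 + 50\right) + 0\right) = -49973 + 86 \left(54 + 0\right) = -49973 + 86 \cdot 54 = -49973 + 4644 = -45329$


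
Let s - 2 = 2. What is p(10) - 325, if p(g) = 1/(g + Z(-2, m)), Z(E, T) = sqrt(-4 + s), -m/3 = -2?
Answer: -3249/10 ≈ -324.90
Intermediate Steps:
s = 4 (s = 2 + 2 = 4)
m = 6 (m = -3*(-2) = 6)
Z(E, T) = 0 (Z(E, T) = sqrt(-4 + 4) = sqrt(0) = 0)
p(g) = 1/g (p(g) = 1/(g + 0) = 1/g)
p(10) - 325 = 1/10 - 325 = -3249/10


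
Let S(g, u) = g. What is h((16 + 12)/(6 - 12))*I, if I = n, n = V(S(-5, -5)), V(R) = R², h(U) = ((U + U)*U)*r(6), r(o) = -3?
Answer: -9800/3 ≈ -3266.7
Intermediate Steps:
h(U) = -6*U² (h(U) = ((U + U)*U)*(-3) = ((2*U)*U)*(-3) = (2*U²)*(-3) = -6*U²)
n = 25 (n = (-5)² = 25)
I = 25
h((16 + 12)/(6 - 12))*I = -6*(16 + 12)²/(6 - 12)²*25 = -6*(28/(-6))²*25 = -6*(28*(-⅙))²*25 = -6*(-14/3)²*25 = -6*196/9*25 = -392/3*25 = -9800/3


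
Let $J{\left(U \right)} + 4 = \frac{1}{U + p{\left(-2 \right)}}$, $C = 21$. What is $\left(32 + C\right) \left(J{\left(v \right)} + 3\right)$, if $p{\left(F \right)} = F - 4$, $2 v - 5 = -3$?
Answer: $- \frac{318}{5} \approx -63.6$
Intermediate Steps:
$v = 1$ ($v = \frac{5}{2} + \frac{1}{2} \left(-3\right) = \frac{5}{2} - \frac{3}{2} = 1$)
$p{\left(F \right)} = -4 + F$ ($p{\left(F \right)} = F - 4 = -4 + F$)
$J{\left(U \right)} = -4 + \frac{1}{-6 + U}$ ($J{\left(U \right)} = -4 + \frac{1}{U - 6} = -4 + \frac{1}{-6 + U}$)
$\left(32 + C\right) \left(J{\left(v \right)} + 3\right) = \left(32 + 21\right) \left(\frac{25 - 4}{-6 + 1} + 3\right) = 53 \left(\frac{25 - 4}{-5} + 3\right) = 53 \left(\left(- \frac{1}{5}\right) 21 + 3\right) = 53 \left(- \frac{21}{5} + 3\right) = 53 \left(- \frac{6}{5}\right) = - \frac{318}{5}$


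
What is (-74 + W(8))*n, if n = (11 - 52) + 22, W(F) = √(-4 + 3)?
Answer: 1406 - 19*I ≈ 1406.0 - 19.0*I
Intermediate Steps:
W(F) = I (W(F) = √(-1) = I)
n = -19 (n = -41 + 22 = -19)
(-74 + W(8))*n = (-74 + I)*(-19) = 1406 - 19*I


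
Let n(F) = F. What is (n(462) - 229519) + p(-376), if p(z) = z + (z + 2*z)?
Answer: -230561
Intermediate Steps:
p(z) = 4*z (p(z) = z + 3*z = 4*z)
(n(462) - 229519) + p(-376) = (462 - 229519) + 4*(-376) = -229057 - 1504 = -230561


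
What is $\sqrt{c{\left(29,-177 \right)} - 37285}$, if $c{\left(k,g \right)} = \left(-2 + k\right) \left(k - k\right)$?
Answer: $i \sqrt{37285} \approx 193.09 i$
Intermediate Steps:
$c{\left(k,g \right)} = 0$ ($c{\left(k,g \right)} = \left(-2 + k\right) 0 = 0$)
$\sqrt{c{\left(29,-177 \right)} - 37285} = \sqrt{0 - 37285} = \sqrt{-37285} = i \sqrt{37285}$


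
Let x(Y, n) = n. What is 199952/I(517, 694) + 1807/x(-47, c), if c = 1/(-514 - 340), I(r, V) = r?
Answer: -797623074/517 ≈ -1.5428e+6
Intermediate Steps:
c = -1/854 (c = 1/(-854) = -1/854 ≈ -0.0011710)
199952/I(517, 694) + 1807/x(-47, c) = 199952/517 + 1807/(-1/854) = 199952*(1/517) + 1807*(-854) = 199952/517 - 1543178 = -797623074/517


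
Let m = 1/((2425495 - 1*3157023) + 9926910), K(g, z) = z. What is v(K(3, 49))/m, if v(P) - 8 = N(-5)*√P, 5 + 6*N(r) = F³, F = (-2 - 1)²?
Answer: 23521787156/3 ≈ 7.8406e+9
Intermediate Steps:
F = 9 (F = (-3)² = 9)
N(r) = 362/3 (N(r) = -⅚ + (⅙)*9³ = -⅚ + (⅙)*729 = -⅚ + 243/2 = 362/3)
m = 1/9195382 (m = 1/((2425495 - 3157023) + 9926910) = 1/(-731528 + 9926910) = 1/9195382 ≈ 1.0875e-7)
v(P) = 8 + 362*√P/3
v(K(3, 49))/m = (8 + 362*√49/3)/(1/9195382) = (8 + (362/3)*7)*9195382 = (8 + 2534/3)*9195382 = (2558/3)*9195382 = 23521787156/3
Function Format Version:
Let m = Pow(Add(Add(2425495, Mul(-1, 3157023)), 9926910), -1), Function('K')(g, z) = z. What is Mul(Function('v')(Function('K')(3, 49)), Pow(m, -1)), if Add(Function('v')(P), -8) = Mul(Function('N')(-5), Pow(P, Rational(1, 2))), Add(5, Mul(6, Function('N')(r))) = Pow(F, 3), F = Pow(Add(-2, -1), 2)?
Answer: Rational(23521787156, 3) ≈ 7.8406e+9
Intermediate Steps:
F = 9 (F = Pow(-3, 2) = 9)
Function('N')(r) = Rational(362, 3) (Function('N')(r) = Add(Rational(-5, 6), Mul(Rational(1, 6), Pow(9, 3))) = Add(Rational(-5, 6), Mul(Rational(1, 6), 729)) = Add(Rational(-5, 6), Rational(243, 2)) = Rational(362, 3))
m = Rational(1, 9195382) (m = Pow(Add(Add(2425495, -3157023), 9926910), -1) = Pow(Add(-731528, 9926910), -1) = Pow(9195382, -1) = Rational(1, 9195382) ≈ 1.0875e-7)
Function('v')(P) = Add(8, Mul(Rational(362, 3), Pow(P, Rational(1, 2))))
Mul(Function('v')(Function('K')(3, 49)), Pow(m, -1)) = Mul(Add(8, Mul(Rational(362, 3), Pow(49, Rational(1, 2)))), Pow(Rational(1, 9195382), -1)) = Mul(Add(8, Mul(Rational(362, 3), 7)), 9195382) = Mul(Add(8, Rational(2534, 3)), 9195382) = Mul(Rational(2558, 3), 9195382) = Rational(23521787156, 3)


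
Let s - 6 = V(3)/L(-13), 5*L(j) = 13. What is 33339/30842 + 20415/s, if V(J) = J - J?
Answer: 52486622/15421 ≈ 3403.6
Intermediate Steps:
V(J) = 0
L(j) = 13/5 (L(j) = (⅕)*13 = 13/5)
s = 6 (s = 6 + 0/(13/5) = 6 + 0*(5/13) = 6 + 0 = 6)
33339/30842 + 20415/s = 33339/30842 + 20415/6 = 33339*(1/30842) + 20415*(⅙) = 33339/30842 + 6805/2 = 52486622/15421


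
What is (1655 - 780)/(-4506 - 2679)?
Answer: -175/1437 ≈ -0.12178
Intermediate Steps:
(1655 - 780)/(-4506 - 2679) = 875/(-7185) = 875*(-1/7185) = -175/1437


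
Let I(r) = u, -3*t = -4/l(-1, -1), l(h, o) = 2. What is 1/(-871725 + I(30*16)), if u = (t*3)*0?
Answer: -1/871725 ≈ -1.1472e-6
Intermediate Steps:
t = ⅔ (t = -(-4)/(3*2) = -⅓*(-2) = ⅔ ≈ 0.66667)
u = 0 (u = ((⅔)*3)*0 = 2*0 = 0)
I(r) = 0
1/(-871725 + I(30*16)) = 1/(-871725 + 0) = 1/(-871725) = -1/871725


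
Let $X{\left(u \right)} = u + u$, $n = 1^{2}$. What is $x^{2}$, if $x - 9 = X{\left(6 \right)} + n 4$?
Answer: $625$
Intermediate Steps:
$n = 1$
$X{\left(u \right)} = 2 u$
$x = 25$ ($x = 9 + \left(2 \cdot 6 + 1 \cdot 4\right) = 9 + \left(12 + 4\right) = 9 + 16 = 25$)
$x^{2} = 25^{2} = 625$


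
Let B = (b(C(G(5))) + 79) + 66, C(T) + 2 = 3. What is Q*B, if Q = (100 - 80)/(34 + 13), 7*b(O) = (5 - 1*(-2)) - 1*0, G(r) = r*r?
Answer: 2920/47 ≈ 62.128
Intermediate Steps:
G(r) = r**2
C(T) = 1 (C(T) = -2 + 3 = 1)
b(O) = 1 (b(O) = ((5 - 1*(-2)) - 1*0)/7 = ((5 + 2) + 0)/7 = (7 + 0)/7 = (1/7)*7 = 1)
Q = 20/47 ≈ 0.42553
B = 146 (B = (1 + 79) + 66 = 80 + 66 = 146)
Q*B = (20/47)*146 = 2920/47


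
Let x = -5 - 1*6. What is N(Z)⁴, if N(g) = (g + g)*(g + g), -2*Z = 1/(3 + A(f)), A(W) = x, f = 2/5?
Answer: 1/16777216 ≈ 5.9605e-8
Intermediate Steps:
f = ⅖ (f = 2*(⅕) = ⅖ ≈ 0.40000)
x = -11 (x = -5 - 6 = -11)
A(W) = -11
Z = 1/16 (Z = -1/(2*(3 - 11)) = -½/(-8) = -½*(-⅛) = 1/16 ≈ 0.062500)
N(g) = 4*g² (N(g) = (2*g)*(2*g) = 4*g²)
N(Z)⁴ = (4*(1/16)²)⁴ = (4*(1/256))⁴ = (1/64)⁴ = 1/16777216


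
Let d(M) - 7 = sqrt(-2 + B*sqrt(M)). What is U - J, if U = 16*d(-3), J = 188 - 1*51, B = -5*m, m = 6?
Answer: -25 + 16*sqrt(-2 - 30*I*sqrt(3)) ≈ 55.0 - 83.138*I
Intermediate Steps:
B = -30 (B = -5*6 = -30)
J = 137 (J = 188 - 51 = 137)
d(M) = 7 + sqrt(-2 - 30*sqrt(M))
U = 112 + 16*sqrt(-2 - 30*I*sqrt(3)) (U = 16*(7 + sqrt(-2 - 30*I*sqrt(3))) = 112 + 16*sqrt(-2 - 30*I*sqrt(3)) ≈ 192.0 - 83.138*I)
U - J = (112 + 16*sqrt(-2 - 30*I*sqrt(3))) - 1*137 = (112 + 16*sqrt(-2 - 30*I*sqrt(3))) - 137 = -25 + 16*sqrt(-2 - 30*I*sqrt(3))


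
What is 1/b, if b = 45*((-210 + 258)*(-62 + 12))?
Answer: -1/108000 ≈ -9.2593e-6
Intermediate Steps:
b = -108000 (b = 45*(48*(-50)) = 45*(-2400) = -108000)
1/b = 1/(-108000) = -1/108000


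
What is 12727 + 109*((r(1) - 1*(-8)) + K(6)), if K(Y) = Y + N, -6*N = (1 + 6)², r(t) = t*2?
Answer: 81485/6 ≈ 13581.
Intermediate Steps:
r(t) = 2*t
N = -49/6 (N = -(1 + 6)²/6 = -⅙*7² = -⅙*49 = -49/6 ≈ -8.1667)
K(Y) = -49/6 + Y (K(Y) = Y - 49/6 = -49/6 + Y)
12727 + 109*((r(1) - 1*(-8)) + K(6)) = 12727 + 109*((2*1 - 1*(-8)) + (-49/6 + 6)) = 12727 + 109*((2 + 8) - 13/6) = 12727 + 109*(10 - 13/6) = 12727 + 109*(47/6) = 12727 + 5123/6 = 81485/6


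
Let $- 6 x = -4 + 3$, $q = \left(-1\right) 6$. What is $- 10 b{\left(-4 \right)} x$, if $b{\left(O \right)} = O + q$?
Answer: $\frac{50}{3} \approx 16.667$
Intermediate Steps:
$q = -6$
$b{\left(O \right)} = -6 + O$ ($b{\left(O \right)} = O - 6 = -6 + O$)
$x = \frac{1}{6}$ ($x = - \frac{-4 + 3}{6} = \left(- \frac{1}{6}\right) \left(-1\right) = \frac{1}{6} \approx 0.16667$)
$- 10 b{\left(-4 \right)} x = - 10 \left(-6 - 4\right) \frac{1}{6} = \left(-10\right) \left(-10\right) \frac{1}{6} = 100 \cdot \frac{1}{6} = \frac{50}{3}$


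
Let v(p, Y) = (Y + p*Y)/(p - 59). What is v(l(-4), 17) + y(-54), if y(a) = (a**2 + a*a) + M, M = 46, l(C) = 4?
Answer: 64641/11 ≈ 5876.5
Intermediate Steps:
v(p, Y) = (Y + Y*p)/(-59 + p)
y(a) = 46 + 2*a**2 (y(a) = (a**2 + a*a) + 46 = (a**2 + a**2) + 46 = 2*a**2 + 46 = 46 + 2*a**2)
v(l(-4), 17) + y(-54) = 17*(1 + 4)/(-59 + 4) + (46 + 2*(-54)**2) = 17*5/(-55) + (46 + 2*2916) = 17*(-1/55)*5 + (46 + 5832) = -17/11 + 5878 = 64641/11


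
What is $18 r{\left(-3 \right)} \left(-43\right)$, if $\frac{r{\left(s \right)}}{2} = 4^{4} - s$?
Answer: $-400932$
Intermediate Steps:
$r{\left(s \right)} = 512 - 2 s$ ($r{\left(s \right)} = 2 \left(4^{4} - s\right) = 2 \left(256 - s\right) = 512 - 2 s$)
$18 r{\left(-3 \right)} \left(-43\right) = 18 \left(512 - -6\right) \left(-43\right) = 18 \left(512 + 6\right) \left(-43\right) = 18 \cdot 518 \left(-43\right) = 9324 \left(-43\right) = -400932$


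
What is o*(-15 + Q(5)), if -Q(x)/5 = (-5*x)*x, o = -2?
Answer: -1220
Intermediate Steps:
Q(x) = 25*x² (Q(x) = -5*(-5*x)*x = -(-25)*x² = 25*x²)
o*(-15 + Q(5)) = -2*(-15 + 25*5²) = -2*(-15 + 25*25) = -2*(-15 + 625) = -2*610 = -1220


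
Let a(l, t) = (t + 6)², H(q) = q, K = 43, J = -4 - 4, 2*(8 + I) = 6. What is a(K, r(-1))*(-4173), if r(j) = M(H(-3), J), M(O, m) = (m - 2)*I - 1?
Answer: -12623325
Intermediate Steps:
I = -5 (I = -8 + (½)*6 = -8 + 3 = -5)
J = -8
M(O, m) = 9 - 5*m (M(O, m) = (m - 2)*(-5) - 1 = (-2 + m)*(-5) - 1 = (10 - 5*m) - 1 = 9 - 5*m)
r(j) = 49 (r(j) = 9 - 5*(-8) = 9 + 40 = 49)
a(l, t) = (6 + t)²
a(K, r(-1))*(-4173) = (6 + 49)²*(-4173) = 55²*(-4173) = 3025*(-4173) = -12623325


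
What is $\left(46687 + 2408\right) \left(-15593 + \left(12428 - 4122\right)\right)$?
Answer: $-357755265$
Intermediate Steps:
$\left(46687 + 2408\right) \left(-15593 + \left(12428 - 4122\right)\right) = 49095 \left(-15593 + \left(12428 - 4122\right)\right) = 49095 \left(-15593 + 8306\right) = 49095 \left(-7287\right) = -357755265$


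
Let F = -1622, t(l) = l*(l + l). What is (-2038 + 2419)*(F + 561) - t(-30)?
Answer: -406041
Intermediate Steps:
t(l) = 2*l² (t(l) = l*(2*l) = 2*l²)
(-2038 + 2419)*(F + 561) - t(-30) = (-2038 + 2419)*(-1622 + 561) - 2*(-30)² = 381*(-1061) - 2*900 = -404241 - 1*1800 = -404241 - 1800 = -406041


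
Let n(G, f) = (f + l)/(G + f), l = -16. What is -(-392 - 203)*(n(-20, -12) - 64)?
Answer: -300475/8 ≈ -37559.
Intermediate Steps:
n(G, f) = (-16 + f)/(G + f) (n(G, f) = (f - 16)/(G + f) = (-16 + f)/(G + f))
-(-392 - 203)*(n(-20, -12) - 64) = -(-392 - 203)*((-16 - 12)/(-20 - 12) - 64) = -(-595)*(-28/(-32) - 64) = -(-595)*(-1/32*(-28) - 64) = -(-595)*(7/8 - 64) = -(-595)*(-505)/8 = -1*300475/8 = -300475/8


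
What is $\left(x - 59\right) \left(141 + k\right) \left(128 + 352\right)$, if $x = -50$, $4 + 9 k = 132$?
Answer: $- \frac{24363680}{3} \approx -8.1212 \cdot 10^{6}$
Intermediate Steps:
$k = \frac{128}{9}$ ($k = - \frac{4}{9} + \frac{1}{9} \cdot 132 = - \frac{4}{9} + \frac{44}{3} = \frac{128}{9} \approx 14.222$)
$\left(x - 59\right) \left(141 + k\right) \left(128 + 352\right) = \left(-50 - 59\right) \left(141 + \frac{128}{9}\right) \left(128 + 352\right) = \left(-109\right) \frac{1397}{9} \cdot 480 = \left(- \frac{152273}{9}\right) 480 = - \frac{24363680}{3}$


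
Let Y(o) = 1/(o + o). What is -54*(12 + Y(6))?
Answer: -1305/2 ≈ -652.50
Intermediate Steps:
Y(o) = 1/(2*o)
-54*(12 + Y(6)) = -54*(12 + (½)/6) = -54*(12 + (½)*(⅙)) = -54*(12 + 1/12) = -54*145/12 = -1305/2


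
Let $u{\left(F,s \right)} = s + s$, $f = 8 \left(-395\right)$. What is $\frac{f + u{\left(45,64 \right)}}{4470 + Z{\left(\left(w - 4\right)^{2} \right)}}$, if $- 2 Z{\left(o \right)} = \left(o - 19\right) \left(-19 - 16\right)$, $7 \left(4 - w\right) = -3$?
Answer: $- \frac{21224}{28985} \approx -0.73224$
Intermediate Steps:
$w = \frac{31}{7}$ ($w = 4 - - \frac{3}{7} = 4 + \frac{3}{7} = \frac{31}{7} \approx 4.4286$)
$Z{\left(o \right)} = - \frac{665}{2} + \frac{35 o}{2}$ ($Z{\left(o \right)} = - \frac{\left(o - 19\right) \left(-19 - 16\right)}{2} = - \frac{\left(-19 + o\right) \left(-35\right)}{2} = - \frac{665 - 35 o}{2} = - \frac{665}{2} + \frac{35 o}{2}$)
$f = -3160$
$u{\left(F,s \right)} = 2 s$
$\frac{f + u{\left(45,64 \right)}}{4470 + Z{\left(\left(w - 4\right)^{2} \right)}} = \frac{-3160 + 2 \cdot 64}{4470 - \left(\frac{665}{2} - \frac{35 \left(\frac{31}{7} - 4\right)^{2}}{2}\right)} = \frac{-3160 + 128}{4470 - \left(\frac{665}{2} - \frac{35 \left(\frac{3}{7}\right)^{2}}{2}\right)} = - \frac{3032}{4470 + \left(- \frac{665}{2} + \frac{35}{2} \cdot \frac{9}{49}\right)} = - \frac{3032}{4470 + \left(- \frac{665}{2} + \frac{45}{14}\right)} = - \frac{3032}{4470 - \frac{2305}{7}} = - \frac{3032}{\frac{28985}{7}} = \left(-3032\right) \frac{7}{28985} = - \frac{21224}{28985}$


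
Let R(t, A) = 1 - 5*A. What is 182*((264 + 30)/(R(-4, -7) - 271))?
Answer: -53508/235 ≈ -227.69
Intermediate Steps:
182*((264 + 30)/(R(-4, -7) - 271)) = 182*((264 + 30)/((1 - 5*(-7)) - 271)) = 182*(294/((1 + 35) - 271)) = 182*(294/(36 - 271)) = 182*(294/(-235)) = 182*(294*(-1/235)) = 182*(-294/235) = -53508/235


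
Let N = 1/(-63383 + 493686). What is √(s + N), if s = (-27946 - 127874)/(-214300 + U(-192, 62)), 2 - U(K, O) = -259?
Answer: √126028906319028639667/13157374831 ≈ 0.85323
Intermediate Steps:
U(K, O) = 261 (U(K, O) = 2 - 1*(-259) = 2 + 259 = 261)
s = 22260/30577 (s = (-27946 - 127874)/(-214300 + 261) = -155820/(-214039) = -155820*(-1/214039) = 22260/30577 ≈ 0.72800)
N = 1/430303 ≈ 2.3239e-6
√(s + N) = √(22260/30577 + 1/430303) = √(9578575357/13157374831) = √126028906319028639667/13157374831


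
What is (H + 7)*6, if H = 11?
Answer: 108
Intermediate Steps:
(H + 7)*6 = (11 + 7)*6 = 18*6 = 108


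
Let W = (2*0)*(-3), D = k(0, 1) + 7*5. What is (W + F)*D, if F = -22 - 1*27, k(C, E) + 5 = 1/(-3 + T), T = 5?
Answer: -2989/2 ≈ -1494.5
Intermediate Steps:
k(C, E) = -9/2 (k(C, E) = -5 + 1/(-3 + 5) = -5 + 1/2 = -9/2)
D = 61/2 (D = -9/2 + 7*5 = -9/2 + 35 = 61/2 ≈ 30.500)
W = 0 (W = 0*(-3) = 0)
F = -49 (F = -22 - 27 = -49)
(W + F)*D = (0 - 49)*(61/2) = -49*61/2 = -2989/2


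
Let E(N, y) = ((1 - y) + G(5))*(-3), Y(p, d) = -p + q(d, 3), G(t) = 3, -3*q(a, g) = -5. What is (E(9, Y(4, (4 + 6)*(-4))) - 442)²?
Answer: 212521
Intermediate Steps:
q(a, g) = 5/3 (q(a, g) = -⅓*(-5) = 5/3)
Y(p, d) = 5/3 - p (Y(p, d) = -p + 5/3 = 5/3 - p)
E(N, y) = -12 + 3*y (E(N, y) = ((1 - y) + 3)*(-3) = (4 - y)*(-3) = -12 + 3*y)
(E(9, Y(4, (4 + 6)*(-4))) - 442)² = ((-12 + 3*(5/3 - 1*4)) - 442)² = ((-12 + 3*(5/3 - 4)) - 442)² = ((-12 + 3*(-7/3)) - 442)² = ((-12 - 7) - 442)² = (-19 - 442)² = (-461)² = 212521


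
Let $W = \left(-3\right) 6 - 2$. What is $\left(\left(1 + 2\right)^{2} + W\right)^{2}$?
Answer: $121$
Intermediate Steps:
$W = -20$ ($W = -18 - 2 = -20$)
$\left(\left(1 + 2\right)^{2} + W\right)^{2} = \left(\left(1 + 2\right)^{2} - 20\right)^{2} = \left(3^{2} - 20\right)^{2} = \left(9 - 20\right)^{2} = \left(-11\right)^{2} = 121$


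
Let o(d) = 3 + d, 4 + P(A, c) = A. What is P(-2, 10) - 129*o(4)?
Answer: -909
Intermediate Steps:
P(A, c) = -4 + A
P(-2, 10) - 129*o(4) = (-4 - 2) - 129*(3 + 4) = -6 - 129*7 = -6 - 903 = -909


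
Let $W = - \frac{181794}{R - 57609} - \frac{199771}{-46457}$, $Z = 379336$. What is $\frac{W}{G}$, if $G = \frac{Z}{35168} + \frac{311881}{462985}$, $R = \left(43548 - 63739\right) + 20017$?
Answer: $\frac{43886941958576780}{67543223281668013} \approx 0.64976$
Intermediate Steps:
$R = -174$ ($R = -20191 + 20017 = -174$)
$W = \frac{6662990517}{894808277}$ ($W = - \frac{181794}{-174 - 57609} - \frac{199771}{-46457} = - \frac{181794}{-57783} - - \frac{199771}{46457} = \left(-181794\right) \left(- \frac{1}{57783}\right) + \frac{199771}{46457} = \frac{60598}{19261} + \frac{199771}{46457} = \frac{6662990517}{894808277} \approx 7.4463$)
$G = \frac{23324388621}{2035282060}$ ($G = \frac{379336}{35168} + \frac{311881}{462985} = 379336 \cdot \frac{1}{35168} + 311881 \cdot \frac{1}{462985} = \frac{47417}{4396} + \frac{311881}{462985} = \frac{23324388621}{2035282060} \approx 11.46$)
$\frac{W}{G} = \frac{6662990517}{894808277 \cdot \frac{23324388621}{2035282060}} = \frac{6662990517}{894808277} \cdot \frac{2035282060}{23324388621} = \frac{43886941958576780}{67543223281668013}$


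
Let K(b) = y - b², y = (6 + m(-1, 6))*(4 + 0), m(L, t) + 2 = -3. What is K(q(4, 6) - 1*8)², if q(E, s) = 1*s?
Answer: 0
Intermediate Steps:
q(E, s) = s
m(L, t) = -5 (m(L, t) = -2 - 3 = -5)
y = 4 (y = (6 - 5)*(4 + 0) = 1*4 = 4)
K(b) = 4 - b²
K(q(4, 6) - 1*8)² = (4 - (6 - 1*8)²)² = (4 - (6 - 8)²)² = (4 - 1*(-2)²)² = (4 - 1*4)² = (4 - 4)² = 0² = 0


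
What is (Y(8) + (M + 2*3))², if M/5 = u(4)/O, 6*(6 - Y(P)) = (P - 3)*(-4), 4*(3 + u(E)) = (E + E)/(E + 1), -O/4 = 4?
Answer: 600625/2304 ≈ 260.69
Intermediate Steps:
O = -16 (O = -4*4 = -16)
u(E) = -3 + E/(2*(1 + E)) (u(E) = -3 + ((E + E)/(E + 1))/4 = -3 + ((2*E)/(1 + E))/4 = -3 + (2*E/(1 + E))/4 = -3 + E/(2*(1 + E)))
Y(P) = 4 + 2*P/3 (Y(P) = 6 - (P - 3)*(-4)/6 = 6 - (-3 + P)*(-4)/6 = 6 - (12 - 4*P)/6 = 6 + (-2 + 2*P/3) = 4 + 2*P/3)
M = 13/16 (M = 5*(((-6 - 5*4)/(2*(1 + 4)))/(-16)) = 5*(((½)*(-6 - 20)/5)*(-1/16)) = 5*(((½)*(⅕)*(-26))*(-1/16)) = 5*(-13/5*(-1/16)) = 5*(13/80) = 13/16 ≈ 0.81250)
(Y(8) + (M + 2*3))² = ((4 + (⅔)*8) + (13/16 + 2*3))² = ((4 + 16/3) + (13/16 + 6))² = (28/3 + 109/16)² = (775/48)² = 600625/2304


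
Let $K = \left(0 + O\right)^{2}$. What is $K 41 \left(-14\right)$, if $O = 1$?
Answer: $-574$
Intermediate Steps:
$K = 1$ ($K = \left(0 + 1\right)^{2} = 1^{2} = 1$)
$K 41 \left(-14\right) = 1 \cdot 41 \left(-14\right) = 41 \left(-14\right) = -574$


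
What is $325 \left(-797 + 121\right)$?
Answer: $-219700$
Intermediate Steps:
$325 \left(-797 + 121\right) = 325 \left(-676\right) = -219700$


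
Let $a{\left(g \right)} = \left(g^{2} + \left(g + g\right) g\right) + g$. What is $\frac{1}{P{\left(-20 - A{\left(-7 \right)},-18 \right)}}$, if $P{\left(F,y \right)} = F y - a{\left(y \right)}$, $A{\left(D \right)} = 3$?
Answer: $- \frac{1}{540} \approx -0.0018519$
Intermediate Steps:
$a{\left(g \right)} = g + 3 g^{2}$ ($a{\left(g \right)} = \left(g^{2} + 2 g g\right) + g = \left(g^{2} + 2 g^{2}\right) + g = 3 g^{2} + g = g + 3 g^{2}$)
$P{\left(F,y \right)} = F y - y \left(1 + 3 y\right)$
$\frac{1}{P{\left(-20 - A{\left(-7 \right)},-18 \right)}} = \frac{1}{\left(-18\right) \left(-1 - 23 - -54\right)} = \frac{1}{\left(-18\right) \left(-1 - 23 + 54\right)} = \frac{1}{\left(-18\right) 30} = \frac{1}{-540} = - \frac{1}{540}$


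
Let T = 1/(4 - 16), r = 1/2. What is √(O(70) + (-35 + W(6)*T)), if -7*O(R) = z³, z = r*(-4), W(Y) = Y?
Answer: I*√6734/14 ≈ 5.8615*I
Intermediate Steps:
r = ½ ≈ 0.50000
z = -2 (z = (½)*(-4) = -2)
O(R) = 8/7 (O(R) = -⅐*(-2)³ = -⅐*(-8) = 8/7)
T = -1/12 (T = 1/(-12) = -1/12 ≈ -0.083333)
√(O(70) + (-35 + W(6)*T)) = √(8/7 + (-35 + 6*(-1/12))) = √(8/7 + (-35 - ½)) = √(8/7 - 71/2) = √(-481/14) = I*√6734/14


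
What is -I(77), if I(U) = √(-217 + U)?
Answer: -2*I*√35 ≈ -11.832*I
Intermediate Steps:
-I(77) = -√(-217 + 77) = -√(-140) = -2*I*√35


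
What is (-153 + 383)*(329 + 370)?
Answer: 160770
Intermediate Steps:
(-153 + 383)*(329 + 370) = 230*699 = 160770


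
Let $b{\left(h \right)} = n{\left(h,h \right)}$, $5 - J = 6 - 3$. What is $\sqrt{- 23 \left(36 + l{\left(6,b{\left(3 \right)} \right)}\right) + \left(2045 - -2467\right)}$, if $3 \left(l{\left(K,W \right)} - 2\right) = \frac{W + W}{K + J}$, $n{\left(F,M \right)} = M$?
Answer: $\frac{\sqrt{14529}}{2} \approx 60.268$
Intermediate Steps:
$J = 2$ ($J = 5 - \left(6 - 3\right) = 5 - 3 = 2$)
$b{\left(h \right)} = h$
$l{\left(K,W \right)} = 2 + \frac{2 W}{3 \left(2 + K\right)}$ ($l{\left(K,W \right)} = 2 + \frac{\left(W + W\right) \frac{1}{K + 2}}{3} = 2 + \frac{2 W \frac{1}{2 + K}}{3} = 2 + \frac{2 W}{3 \left(2 + K\right)}$)
$\sqrt{- 23 \left(36 + l{\left(6,b{\left(3 \right)} \right)}\right) + \left(2045 - -2467\right)} = \sqrt{- 23 \left(36 + \frac{2 \left(6 + 3 + 3 \cdot 6\right)}{3 \left(2 + 6\right)}\right) + \left(2045 - -2467\right)} = \sqrt{- 23 \left(36 + \frac{2 \left(6 + 3 + 18\right)}{3 \cdot 8}\right) + \left(2045 + 2467\right)} = \sqrt{- 23 \left(36 + \frac{2}{3} \cdot \frac{1}{8} \cdot 27\right) + 4512} = \sqrt{- 23 \left(36 + \frac{9}{4}\right) + 4512} = \sqrt{\left(-23\right) \frac{153}{4} + 4512} = \sqrt{- \frac{3519}{4} + 4512} = \sqrt{\frac{14529}{4}} = \frac{\sqrt{14529}}{2}$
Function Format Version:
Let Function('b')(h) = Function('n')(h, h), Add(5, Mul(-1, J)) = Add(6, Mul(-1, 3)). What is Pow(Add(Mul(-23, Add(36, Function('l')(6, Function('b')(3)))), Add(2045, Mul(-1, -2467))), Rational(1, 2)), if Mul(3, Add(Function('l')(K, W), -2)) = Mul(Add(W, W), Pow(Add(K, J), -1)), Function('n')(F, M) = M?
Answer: Mul(Rational(1, 2), Pow(14529, Rational(1, 2))) ≈ 60.268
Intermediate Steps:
J = 2 (J = Add(5, Mul(-1, Add(6, Mul(-1, 3)))) = Add(5, Mul(-1, Add(6, -3))) = Add(5, Mul(-1, 3)) = Add(5, -3) = 2)
Function('b')(h) = h
Function('l')(K, W) = Add(2, Mul(Rational(2, 3), W, Pow(Add(2, K), -1))) (Function('l')(K, W) = Add(2, Mul(Rational(1, 3), Mul(Add(W, W), Pow(Add(K, 2), -1)))) = Add(2, Mul(Rational(1, 3), Mul(Mul(2, W), Pow(Add(2, K), -1)))) = Add(2, Mul(Rational(1, 3), Mul(2, W, Pow(Add(2, K), -1)))) = Add(2, Mul(Rational(2, 3), W, Pow(Add(2, K), -1))))
Pow(Add(Mul(-23, Add(36, Function('l')(6, Function('b')(3)))), Add(2045, Mul(-1, -2467))), Rational(1, 2)) = Pow(Add(Mul(-23, Add(36, Mul(Rational(2, 3), Pow(Add(2, 6), -1), Add(6, 3, Mul(3, 6))))), Add(2045, Mul(-1, -2467))), Rational(1, 2)) = Pow(Add(Mul(-23, Add(36, Mul(Rational(2, 3), Pow(8, -1), Add(6, 3, 18)))), Add(2045, 2467)), Rational(1, 2)) = Pow(Add(Mul(-23, Add(36, Mul(Rational(2, 3), Rational(1, 8), 27))), 4512), Rational(1, 2)) = Pow(Add(Mul(-23, Add(36, Rational(9, 4))), 4512), Rational(1, 2)) = Pow(Add(Mul(-23, Rational(153, 4)), 4512), Rational(1, 2)) = Pow(Add(Rational(-3519, 4), 4512), Rational(1, 2)) = Pow(Rational(14529, 4), Rational(1, 2)) = Mul(Rational(1, 2), Pow(14529, Rational(1, 2)))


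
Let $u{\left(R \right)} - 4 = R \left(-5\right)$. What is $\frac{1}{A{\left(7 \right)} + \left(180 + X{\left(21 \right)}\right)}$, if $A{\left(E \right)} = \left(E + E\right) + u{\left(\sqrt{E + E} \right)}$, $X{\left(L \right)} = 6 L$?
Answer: $\frac{162}{52313} + \frac{5 \sqrt{14}}{104626} \approx 0.0032756$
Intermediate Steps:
$u{\left(R \right)} = 4 - 5 R$ ($u{\left(R \right)} = 4 + R \left(-5\right) = 4 - 5 R$)
$A{\left(E \right)} = 4 + 2 E - 5 \sqrt{2} \sqrt{E}$ ($A{\left(E \right)} = \left(E + E\right) - \left(-4 + 5 \sqrt{E + E}\right) = 2 E - \left(-4 + 5 \sqrt{2 E}\right) = 2 E - \left(-4 + 5 \sqrt{2} \sqrt{E}\right) = 4 + 2 E - 5 \sqrt{2} \sqrt{E}$)
$\frac{1}{A{\left(7 \right)} + \left(180 + X{\left(21 \right)}\right)} = \frac{1}{\left(4 + 2 \cdot 7 - 5 \sqrt{2} \sqrt{7}\right) + \left(180 + 6 \cdot 21\right)} = \frac{1}{\left(4 + 14 - 5 \sqrt{14}\right) + \left(180 + 126\right)} = \frac{1}{\left(18 - 5 \sqrt{14}\right) + 306} = \frac{1}{324 - 5 \sqrt{14}}$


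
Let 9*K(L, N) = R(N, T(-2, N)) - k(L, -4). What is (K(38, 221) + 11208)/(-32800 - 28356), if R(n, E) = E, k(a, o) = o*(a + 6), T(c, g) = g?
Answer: -101269/550404 ≈ -0.18399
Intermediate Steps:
k(a, o) = o*(6 + a)
K(L, N) = 8/3 + N/9 + 4*L/9 (K(L, N) = (N - (-4)*(6 + L))/9 = (N - (-24 - 4*L))/9 = (N + (24 + 4*L))/9 = (24 + N + 4*L)/9 = 8/3 + N/9 + 4*L/9)
(K(38, 221) + 11208)/(-32800 - 28356) = ((8/3 + (⅑)*221 + (4/9)*38) + 11208)/(-32800 - 28356) = ((8/3 + 221/9 + 152/9) + 11208)/(-61156) = (397/9 + 11208)*(-1/61156) = (101269/9)*(-1/61156) = -101269/550404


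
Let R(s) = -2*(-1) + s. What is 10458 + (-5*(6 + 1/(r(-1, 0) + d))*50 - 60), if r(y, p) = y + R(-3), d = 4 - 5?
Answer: 26944/3 ≈ 8981.3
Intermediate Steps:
d = -1
R(s) = 2 + s
r(y, p) = -1 + y (r(y, p) = y + (2 - 3) = y - 1 = -1 + y)
10458 + (-5*(6 + 1/(r(-1, 0) + d))*50 - 60) = 10458 + (-5*(6 + 1/((-1 - 1) - 1))*50 - 60) = 10458 + (-5*(6 + 1/(-2 - 1))*50 - 60) = 10458 + (-5*(6 + 1/(-3))*50 - 60) = 10458 + (-5*(6 - ⅓)*50 - 60) = 10458 + (-5*17/3*50 - 60) = 10458 + (-85/3*50 - 60) = 10458 + (-4250/3 - 60) = 10458 - 4430/3 = 26944/3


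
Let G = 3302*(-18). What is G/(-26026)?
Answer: 2286/1001 ≈ 2.2837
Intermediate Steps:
G = -59436
G/(-26026) = -59436/(-26026) = -59436*(-1/26026) = 2286/1001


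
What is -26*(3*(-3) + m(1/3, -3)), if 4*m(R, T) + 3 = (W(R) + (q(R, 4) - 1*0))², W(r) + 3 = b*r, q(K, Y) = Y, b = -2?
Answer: 2275/9 ≈ 252.78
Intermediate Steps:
W(r) = -3 - 2*r
m(R, T) = -¾ + (1 - 2*R)²/4 (m(R, T) = -¾ + ((-3 - 2*R) + (4 - 1*0))²/4 = -¾ + ((-3 - 2*R) + (4 + 0))²/4 = -¾ + ((-3 - 2*R) + 4)²/4 = -¾ + (1 - 2*R)²/4)
-26*(3*(-3) + m(1/3, -3)) = -26*(3*(-3) + (-½ + (1/3)² - 1/3)) = -26*(-9 + (-½ + (⅓)² - 1*⅓)) = -26*(-9 + (-½ + ⅑ - ⅓)) = -26*(-9 - 13/18) = -26*(-175/18) = 2275/9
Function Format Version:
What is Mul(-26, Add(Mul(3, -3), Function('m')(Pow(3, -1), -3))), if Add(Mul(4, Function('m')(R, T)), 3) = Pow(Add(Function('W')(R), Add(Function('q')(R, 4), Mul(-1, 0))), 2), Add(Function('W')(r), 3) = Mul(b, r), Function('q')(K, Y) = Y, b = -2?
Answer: Rational(2275, 9) ≈ 252.78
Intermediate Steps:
Function('W')(r) = Add(-3, Mul(-2, r))
Function('m')(R, T) = Add(Rational(-3, 4), Mul(Rational(1, 4), Pow(Add(1, Mul(-2, R)), 2))) (Function('m')(R, T) = Add(Rational(-3, 4), Mul(Rational(1, 4), Pow(Add(Add(-3, Mul(-2, R)), Add(4, Mul(-1, 0))), 2))) = Add(Rational(-3, 4), Mul(Rational(1, 4), Pow(Add(Add(-3, Mul(-2, R)), Add(4, 0)), 2))) = Add(Rational(-3, 4), Mul(Rational(1, 4), Pow(Add(Add(-3, Mul(-2, R)), 4), 2))) = Add(Rational(-3, 4), Mul(Rational(1, 4), Pow(Add(1, Mul(-2, R)), 2))))
Mul(-26, Add(Mul(3, -3), Function('m')(Pow(3, -1), -3))) = Mul(-26, Add(Mul(3, -3), Add(Rational(-1, 2), Pow(Pow(3, -1), 2), Mul(-1, Pow(3, -1))))) = Mul(-26, Add(-9, Add(Rational(-1, 2), Pow(Rational(1, 3), 2), Mul(-1, Rational(1, 3))))) = Mul(-26, Add(-9, Add(Rational(-1, 2), Rational(1, 9), Rational(-1, 3)))) = Mul(-26, Add(-9, Rational(-13, 18))) = Mul(-26, Rational(-175, 18)) = Rational(2275, 9)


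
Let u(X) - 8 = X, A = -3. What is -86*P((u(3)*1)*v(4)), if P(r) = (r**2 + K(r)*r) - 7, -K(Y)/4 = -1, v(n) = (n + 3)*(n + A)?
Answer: -535780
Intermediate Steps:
v(n) = (-3 + n)*(3 + n) (v(n) = (n + 3)*(n - 3) = (3 + n)*(-3 + n) = (-3 + n)*(3 + n))
u(X) = 8 + X
K(Y) = 4 (K(Y) = -4*(-1) = 4)
P(r) = -7 + r**2 + 4*r (P(r) = (r**2 + 4*r) - 7 = -7 + r**2 + 4*r)
-86*P((u(3)*1)*v(4)) = -86*(-7 + (((8 + 3)*1)*(-9 + 4**2))**2 + 4*(((8 + 3)*1)*(-9 + 4**2))) = -86*(-7 + ((11*1)*(-9 + 16))**2 + 4*((11*1)*(-9 + 16))) = -86*(-7 + (11*7)**2 + 4*(11*7)) = -86*(-7 + 77**2 + 4*77) = -86*(-7 + 5929 + 308) = -86*6230 = -535780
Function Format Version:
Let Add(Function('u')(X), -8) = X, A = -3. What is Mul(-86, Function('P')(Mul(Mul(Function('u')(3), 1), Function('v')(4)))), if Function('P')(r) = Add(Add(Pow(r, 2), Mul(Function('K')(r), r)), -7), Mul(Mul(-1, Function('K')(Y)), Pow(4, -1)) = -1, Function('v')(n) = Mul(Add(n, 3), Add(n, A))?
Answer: -535780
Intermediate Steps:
Function('v')(n) = Mul(Add(-3, n), Add(3, n)) (Function('v')(n) = Mul(Add(n, 3), Add(n, -3)) = Mul(Add(3, n), Add(-3, n)) = Mul(Add(-3, n), Add(3, n)))
Function('u')(X) = Add(8, X)
Function('K')(Y) = 4 (Function('K')(Y) = Mul(-4, -1) = 4)
Function('P')(r) = Add(-7, Pow(r, 2), Mul(4, r)) (Function('P')(r) = Add(Add(Pow(r, 2), Mul(4, r)), -7) = Add(-7, Pow(r, 2), Mul(4, r)))
Mul(-86, Function('P')(Mul(Mul(Function('u')(3), 1), Function('v')(4)))) = Mul(-86, Add(-7, Pow(Mul(Mul(Add(8, 3), 1), Add(-9, Pow(4, 2))), 2), Mul(4, Mul(Mul(Add(8, 3), 1), Add(-9, Pow(4, 2)))))) = Mul(-86, Add(-7, Pow(Mul(Mul(11, 1), Add(-9, 16)), 2), Mul(4, Mul(Mul(11, 1), Add(-9, 16))))) = Mul(-86, Add(-7, Pow(Mul(11, 7), 2), Mul(4, Mul(11, 7)))) = Mul(-86, Add(-7, Pow(77, 2), Mul(4, 77))) = Mul(-86, Add(-7, 5929, 308)) = Mul(-86, 6230) = -535780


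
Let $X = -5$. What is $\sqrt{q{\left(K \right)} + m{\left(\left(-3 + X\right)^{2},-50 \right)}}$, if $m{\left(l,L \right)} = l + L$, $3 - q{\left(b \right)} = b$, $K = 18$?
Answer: $i \approx 1.0 i$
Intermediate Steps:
$q{\left(b \right)} = 3 - b$
$m{\left(l,L \right)} = L + l$
$\sqrt{q{\left(K \right)} + m{\left(\left(-3 + X\right)^{2},-50 \right)}} = \sqrt{\left(3 - 18\right) - \left(50 - \left(-3 - 5\right)^{2}\right)} = \sqrt{\left(3 - 18\right) - \left(50 - \left(-8\right)^{2}\right)} = \sqrt{-15 + \left(-50 + 64\right)} = \sqrt{-15 + 14} = \sqrt{-1} = i$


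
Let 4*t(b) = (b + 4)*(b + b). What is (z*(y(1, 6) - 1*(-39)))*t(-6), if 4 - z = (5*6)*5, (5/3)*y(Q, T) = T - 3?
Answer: -178704/5 ≈ -35741.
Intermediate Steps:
y(Q, T) = -9/5 + 3*T/5 (y(Q, T) = 3*(T - 3)/5 = 3*(-3 + T)/5 = -9/5 + 3*T/5)
z = -146 (z = 4 - 5*6*5 = 4 - 30*5 = 4 - 1*150 = 4 - 150 = -146)
t(b) = b*(4 + b)/2 (t(b) = ((b + 4)*(b + b))/4 = ((4 + b)*(2*b))/4 = (2*b*(4 + b))/4 = b*(4 + b)/2)
(z*(y(1, 6) - 1*(-39)))*t(-6) = (-146*((-9/5 + (3/5)*6) - 1*(-39)))*((1/2)*(-6)*(4 - 6)) = (-146*((-9/5 + 18/5) + 39))*((1/2)*(-6)*(-2)) = -146*(9/5 + 39)*6 = -146*204/5*6 = -29784/5*6 = -178704/5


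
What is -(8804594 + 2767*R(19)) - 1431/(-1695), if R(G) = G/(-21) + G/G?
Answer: -104469624503/11865 ≈ -8.8049e+6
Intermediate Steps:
R(G) = 1 - G/21 (R(G) = G*(-1/21) + 1 = -G/21 + 1 = 1 - G/21)
-(8804594 + 2767*R(19)) - 1431/(-1695) = -(8807361 - 52573/21) - 1431/(-1695) = -2767/(1/(3182 + (1 - 19/21))) - 1431*(-1/1695) = -2767/(1/(3182 + 2/21)) + 477/565 = -2767/(1/(66824/21)) + 477/565 = -2767/21/66824 + 477/565 = -2767*66824/21 + 477/565 = -184902008/21 + 477/565 = -104469624503/11865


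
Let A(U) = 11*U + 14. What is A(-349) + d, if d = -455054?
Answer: -458879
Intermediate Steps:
A(U) = 14 + 11*U
A(-349) + d = (14 + 11*(-349)) - 455054 = (14 - 3839) - 455054 = -3825 - 455054 = -458879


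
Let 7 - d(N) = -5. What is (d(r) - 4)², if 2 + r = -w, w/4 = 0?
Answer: 64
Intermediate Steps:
w = 0 (w = 4*0 = 0)
r = -2 (r = -2 - 1*0 = -2 + 0 = -2)
d(N) = 12 (d(N) = 7 - 1*(-5) = 7 + 5 = 12)
(d(r) - 4)² = (12 - 4)² = 8² = 64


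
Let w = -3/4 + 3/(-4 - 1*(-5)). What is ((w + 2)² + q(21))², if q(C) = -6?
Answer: 37249/256 ≈ 145.50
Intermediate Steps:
w = 9/4 (w = -3*¼ + 3/(-4 + 5) = -¾ + 3/1 = -¾ + 3*1 = -¾ + 3 = 9/4 ≈ 2.2500)
((w + 2)² + q(21))² = ((9/4 + 2)² - 6)² = ((17/4)² - 6)² = (289/16 - 6)² = (193/16)² = 37249/256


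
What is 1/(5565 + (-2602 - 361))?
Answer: 1/2602 ≈ 0.00038432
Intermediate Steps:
1/(5565 + (-2602 - 361)) = 1/(5565 - 2963) = 1/2602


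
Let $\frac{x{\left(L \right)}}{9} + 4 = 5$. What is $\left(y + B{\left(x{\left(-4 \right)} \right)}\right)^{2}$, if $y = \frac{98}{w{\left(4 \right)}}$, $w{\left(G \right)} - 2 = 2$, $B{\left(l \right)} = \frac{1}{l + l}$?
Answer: $\frac{48841}{81} \approx 602.98$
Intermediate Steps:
$x{\left(L \right)} = 9$ ($x{\left(L \right)} = -36 + 9 \cdot 5 = -36 + 45 = 9$)
$B{\left(l \right)} = \frac{1}{2 l}$
$w{\left(G \right)} = 4$ ($w{\left(G \right)} = 2 + 2 = 4$)
$y = \frac{49}{2}$ ($y = \frac{98}{4} = 98 \cdot \frac{1}{4} = \frac{49}{2} \approx 24.5$)
$\left(y + B{\left(x{\left(-4 \right)} \right)}\right)^{2} = \left(\frac{49}{2} + \frac{1}{2 \cdot 9}\right)^{2} = \left(\frac{49}{2} + \frac{1}{2} \cdot \frac{1}{9}\right)^{2} = \left(\frac{49}{2} + \frac{1}{18}\right)^{2} = \left(\frac{221}{9}\right)^{2} = \frac{48841}{81}$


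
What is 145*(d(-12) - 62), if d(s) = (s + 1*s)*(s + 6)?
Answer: 11890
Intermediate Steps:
d(s) = 2*s*(6 + s) (d(s) = (s + s)*(6 + s) = (2*s)*(6 + s) = 2*s*(6 + s))
145*(d(-12) - 62) = 145*(2*(-12)*(6 - 12) - 62) = 145*(2*(-12)*(-6) - 62) = 145*(144 - 62) = 145*82 = 11890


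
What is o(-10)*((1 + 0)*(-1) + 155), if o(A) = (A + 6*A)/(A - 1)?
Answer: 980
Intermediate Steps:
o(A) = 7*A/(-1 + A) (o(A) = (7*A)/(-1 + A) = 7*A/(-1 + A))
o(-10)*((1 + 0)*(-1) + 155) = (7*(-10)/(-1 - 10))*((1 + 0)*(-1) + 155) = (7*(-10)/(-11))*(1*(-1) + 155) = (7*(-10)*(-1/11))*(-1 + 155) = (70/11)*154 = 980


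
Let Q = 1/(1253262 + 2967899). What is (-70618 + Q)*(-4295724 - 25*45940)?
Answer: 1622868446321907328/4221161 ≈ 3.8446e+11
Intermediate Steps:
Q = 1/4221161 ≈ 2.3690e-7
(-70618 + Q)*(-4295724 - 25*45940) = (-70618 + 1/4221161)*(-4295724 - 25*45940) = -298089947497*(-4295724 - 1148500)/4221161 = -298089947497/4221161*(-5444224) = 1622868446321907328/4221161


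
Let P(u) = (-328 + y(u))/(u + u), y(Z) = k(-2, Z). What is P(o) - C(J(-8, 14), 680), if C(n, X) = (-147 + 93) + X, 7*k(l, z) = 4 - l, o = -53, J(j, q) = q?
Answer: -231101/371 ≈ -622.91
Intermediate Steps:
k(l, z) = 4/7 - l/7 (k(l, z) = (4 - l)/7 = 4/7 - l/7)
y(Z) = 6/7 (y(Z) = 4/7 - ⅐*(-2) = 4/7 + 2/7 = 6/7)
C(n, X) = -54 + X
P(u) = -1145/(7*u) (P(u) = (-328 + 6/7)/(u + u) = -2290*1/(2*u)/7 = -1145/(7*u))
P(o) - C(J(-8, 14), 680) = -1145/7/(-53) - (-54 + 680) = -1145/7*(-1/53) - 1*626 = 1145/371 - 626 = -231101/371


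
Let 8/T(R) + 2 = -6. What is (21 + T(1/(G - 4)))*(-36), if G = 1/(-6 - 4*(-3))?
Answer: -720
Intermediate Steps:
G = 1/6 (G = 1/(-6 + 12) = 1/6 ≈ 0.16667)
T(R) = -1 (T(R) = 8/(-2 - 6) = 8/(-8) = 8*(-1/8) = -1)
(21 + T(1/(G - 4)))*(-36) = (21 - 1)*(-36) = 20*(-36) = -720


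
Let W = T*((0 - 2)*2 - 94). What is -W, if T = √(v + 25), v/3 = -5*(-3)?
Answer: 98*√70 ≈ 819.93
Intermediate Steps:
v = 45 (v = 3*(-5*(-3)) = 3*15 = 45)
T = √70 (T = √(45 + 25) = √70 ≈ 8.3666)
W = -98*√70 (W = √70*((0 - 2)*2 - 94) = √70*(-2*2 - 94) = √70*(-4 - 94) = √70*(-98) = -98*√70 ≈ -819.93)
-W = -(-98)*√70 = 98*√70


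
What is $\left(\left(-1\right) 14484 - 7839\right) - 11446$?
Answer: $-33769$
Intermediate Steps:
$\left(\left(-1\right) 14484 - 7839\right) - 11446 = \left(-14484 - 7839\right) - 11446 = -22323 - 11446 = -33769$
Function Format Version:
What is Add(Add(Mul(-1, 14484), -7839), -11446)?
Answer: -33769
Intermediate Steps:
Add(Add(Mul(-1, 14484), -7839), -11446) = Add(Add(-14484, -7839), -11446) = Add(-22323, -11446) = -33769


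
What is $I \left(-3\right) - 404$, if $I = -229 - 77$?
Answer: $514$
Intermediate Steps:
$I = -306$ ($I = -229 - 77 = -306$)
$I \left(-3\right) - 404 = \left(-306\right) \left(-3\right) - 404 = 918 - 404 = 514$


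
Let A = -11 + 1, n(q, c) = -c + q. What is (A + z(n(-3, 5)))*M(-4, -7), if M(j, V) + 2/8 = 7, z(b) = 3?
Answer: -189/4 ≈ -47.250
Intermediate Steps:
n(q, c) = q - c
A = -10
M(j, V) = 27/4 (M(j, V) = -¼ + 7 = 27/4)
(A + z(n(-3, 5)))*M(-4, -7) = (-10 + 3)*(27/4) = -7*27/4 = -189/4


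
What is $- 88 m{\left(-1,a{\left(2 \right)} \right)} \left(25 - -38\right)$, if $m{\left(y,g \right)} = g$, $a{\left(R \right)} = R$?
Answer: $-11088$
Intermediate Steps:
$- 88 m{\left(-1,a{\left(2 \right)} \right)} \left(25 - -38\right) = \left(-88\right) 2 \left(25 - -38\right) = - 176 \left(25 + 38\right) = \left(-176\right) 63 = -11088$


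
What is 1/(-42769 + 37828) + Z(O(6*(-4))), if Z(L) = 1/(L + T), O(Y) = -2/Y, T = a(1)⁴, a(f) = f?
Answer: 59279/64233 ≈ 0.92287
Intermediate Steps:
T = 1 (T = 1⁴ = 1)
Z(L) = 1/(1 + L) (Z(L) = 1/(L + 1) = 1/(1 + L))
1/(-42769 + 37828) + Z(O(6*(-4))) = 1/(-42769 + 37828) + 1/(1 - 2/(6*(-4))) = 1/(-4941) + 1/(1 - 2/(-24)) = -1/4941 + 1/(1 - 2*(-1/24)) = -1/4941 + 1/(1 + 1/12) = -1/4941 + 1/(13/12) = -1/4941 + 12/13 = 59279/64233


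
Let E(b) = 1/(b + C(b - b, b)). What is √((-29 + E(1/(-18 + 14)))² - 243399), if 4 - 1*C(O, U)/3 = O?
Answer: I*√535821510/47 ≈ 492.51*I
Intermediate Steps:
C(O, U) = 12 - 3*O
E(b) = 1/(12 + b) (E(b) = 1/(b + (12 - 3*(b - b))) = 1/(b + (12 - 3*0)) = 1/(b + (12 + 0)) = 1/(b + 12) = 1/(12 + b))
√((-29 + E(1/(-18 + 14)))² - 243399) = √((-29 + 1/(12 + 1/(-18 + 14)))² - 243399) = √((-29 + 1/(12 + 1/(-4)))² - 243399) = √((-29 + 1/(12 - ¼))² - 243399) = √((-29 + 1/(47/4))² - 243399) = √((-29 + 4/47)² - 243399) = √((-1359/47)² - 243399) = √(1846881/2209 - 243399) = √(-535821510/2209) = I*√535821510/47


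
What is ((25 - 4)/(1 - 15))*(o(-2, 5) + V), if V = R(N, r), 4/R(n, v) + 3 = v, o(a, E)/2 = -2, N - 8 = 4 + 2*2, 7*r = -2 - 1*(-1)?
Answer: 87/11 ≈ 7.9091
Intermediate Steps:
r = -⅐ (r = (-2 - 1*(-1))/7 = (-2 + 1)/7 = (⅐)*(-1) = -⅐ ≈ -0.14286)
N = 16 (N = 8 + (4 + 2*2) = 8 + (4 + 4) = 8 + 8 = 16)
o(a, E) = -4 (o(a, E) = 2*(-2) = -4)
R(n, v) = 4/(-3 + v)
V = -14/11 (V = 4/(-3 - ⅐) = 4/(-22/7) = 4*(-7/22) = -14/11 ≈ -1.2727)
((25 - 4)/(1 - 15))*(o(-2, 5) + V) = ((25 - 4)/(1 - 15))*(-4 - 14/11) = (21/(-14))*(-58/11) = (21*(-1/14))*(-58/11) = -3/2*(-58/11) = 87/11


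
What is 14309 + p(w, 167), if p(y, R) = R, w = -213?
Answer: 14476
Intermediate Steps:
14309 + p(w, 167) = 14309 + 167 = 14476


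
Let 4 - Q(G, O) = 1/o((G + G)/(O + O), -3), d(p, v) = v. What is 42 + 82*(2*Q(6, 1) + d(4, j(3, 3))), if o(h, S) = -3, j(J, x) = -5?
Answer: 1028/3 ≈ 342.67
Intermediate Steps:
Q(G, O) = 13/3 (Q(G, O) = 4 - 1/(-3) = 4 - 1*(-1/3) = 4 + 1/3 = 13/3)
42 + 82*(2*Q(6, 1) + d(4, j(3, 3))) = 42 + 82*(2*(13/3) - 5) = 42 + 82*(26/3 - 5) = 42 + 82*(11/3) = 42 + 902/3 = 1028/3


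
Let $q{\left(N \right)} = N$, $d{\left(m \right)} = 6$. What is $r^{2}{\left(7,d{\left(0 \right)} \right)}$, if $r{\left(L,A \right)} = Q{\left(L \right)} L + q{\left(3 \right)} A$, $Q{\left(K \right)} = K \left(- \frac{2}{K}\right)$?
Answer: $16$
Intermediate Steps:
$Q{\left(K \right)} = -2$
$r{\left(L,A \right)} = - 2 L + 3 A$
$r^{2}{\left(7,d{\left(0 \right)} \right)} = \left(\left(-2\right) 7 + 3 \cdot 6\right)^{2} = \left(-14 + 18\right)^{2} = 4^{2} = 16$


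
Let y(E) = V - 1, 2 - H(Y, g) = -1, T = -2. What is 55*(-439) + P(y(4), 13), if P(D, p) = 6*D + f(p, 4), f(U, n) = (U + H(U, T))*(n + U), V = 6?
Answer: -23843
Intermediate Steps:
H(Y, g) = 3 (H(Y, g) = 2 - 1*(-1) = 2 + 1 = 3)
y(E) = 5 (y(E) = 6 - 1 = 5)
f(U, n) = (3 + U)*(U + n) (f(U, n) = (U + 3)*(n + U) = (3 + U)*(U + n))
P(D, p) = 12 + p² + 6*D + 7*p (P(D, p) = 6*D + (p² + 3*p + 3*4 + p*4) = 6*D + (p² + 3*p + 12 + 4*p) = 6*D + (12 + p² + 7*p) = 12 + p² + 6*D + 7*p)
55*(-439) + P(y(4), 13) = 55*(-439) + (12 + 13² + 6*5 + 7*13) = -24145 + (12 + 169 + 30 + 91) = -24145 + 302 = -23843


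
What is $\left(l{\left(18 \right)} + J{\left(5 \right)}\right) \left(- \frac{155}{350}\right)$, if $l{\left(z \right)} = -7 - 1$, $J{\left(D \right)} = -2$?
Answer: $\frac{31}{7} \approx 4.4286$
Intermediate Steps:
$l{\left(z \right)} = -8$ ($l{\left(z \right)} = -7 - 1 = -8$)
$\left(l{\left(18 \right)} + J{\left(5 \right)}\right) \left(- \frac{155}{350}\right) = \left(-8 - 2\right) \left(- \frac{155}{350}\right) = - 10 \left(\left(-155\right) \frac{1}{350}\right) = \left(-10\right) \left(- \frac{31}{70}\right) = \frac{31}{7}$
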